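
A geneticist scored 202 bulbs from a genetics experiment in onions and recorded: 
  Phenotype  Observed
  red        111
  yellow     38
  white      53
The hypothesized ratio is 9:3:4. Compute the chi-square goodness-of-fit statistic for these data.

0.185

Expected counts for N = 202 under a 9:3:4 ratio (total parts = 16):
  red: 202 × 9/16 = 113.625
  yellow: 202 × 3/16 = 37.875
  white: 202 × 4/16 = 50.5
χ² = Σ (O − E)² / E
  red: (111 − 113.625)² / 113.625 = 0.0606
  yellow: (38 − 37.875)² / 37.875 = 0.0004
  white: (53 − 50.5)² / 50.5 = 0.1238
χ² = 0.0606 + 0.0004 + 0.1238 = 0.1848 ≈ 0.185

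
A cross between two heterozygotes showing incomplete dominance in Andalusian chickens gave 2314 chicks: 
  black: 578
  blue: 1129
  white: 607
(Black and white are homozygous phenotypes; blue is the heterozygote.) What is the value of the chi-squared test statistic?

2.082

With incomplete dominance, a heterozygote × heterozygote cross gives a 1:2:1 phenotypic ratio.
Expected counts for N = 2314 under a 1:2:1 ratio (total parts = 4):
  black: 2314 × 1/4 = 578.5
  blue: 2314 × 2/4 = 1157
  white: 2314 × 1/4 = 578.5
χ² = Σ (O − E)² / E
  black: (578 − 578.5)² / 578.5 = 0.0004
  blue: (1129 − 1157)² / 1157 = 0.6776
  white: (607 − 578.5)² / 578.5 = 1.4041
χ² = 0.0004 + 0.6776 + 1.4041 = 2.0821 ≈ 2.082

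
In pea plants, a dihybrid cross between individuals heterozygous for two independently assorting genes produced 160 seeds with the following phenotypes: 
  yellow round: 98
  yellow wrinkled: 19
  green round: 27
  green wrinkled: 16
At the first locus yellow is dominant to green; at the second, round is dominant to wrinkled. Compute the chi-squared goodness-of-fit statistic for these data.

8.644

A dihybrid F₂ with independent assortment and complete dominance at both loci gives a 9:3:3:1 phenotypic ratio.
The 9:3:3:1 ratio has 16 parts, so with N = 160 the expected counts are:
  yellow round: 160 × 9/16 = 90
  yellow wrinkled: 160 × 3/16 = 30
  green round: 160 × 3/16 = 30
  green wrinkled: 160 × 1/16 = 10
χ² = Σ (O − E)² / E
  yellow round: (98 − 90)² / 90 = 0.7111
  yellow wrinkled: (19 − 30)² / 30 = 4.0333
  green round: (27 − 30)² / 30 = 0.3000
  green wrinkled: (16 − 10)² / 10 = 3.6000
χ² = 0.7111 + 4.0333 + 0.3000 + 3.6000 = 8.6444 ≈ 8.644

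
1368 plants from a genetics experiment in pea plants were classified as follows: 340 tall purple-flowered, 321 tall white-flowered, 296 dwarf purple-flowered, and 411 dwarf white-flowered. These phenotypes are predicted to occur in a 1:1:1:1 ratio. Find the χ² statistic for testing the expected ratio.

21.409

Expected counts for N = 1368 under a 1:1:1:1 ratio (total parts = 4):
  tall purple-flowered: 1368 × 1/4 = 342
  tall white-flowered: 1368 × 1/4 = 342
  dwarf purple-flowered: 1368 × 1/4 = 342
  dwarf white-flowered: 1368 × 1/4 = 342
χ² = Σ (O − E)² / E
  tall purple-flowered: (340 − 342)² / 342 = 0.0117
  tall white-flowered: (321 − 342)² / 342 = 1.2895
  dwarf purple-flowered: (296 − 342)² / 342 = 6.1871
  dwarf white-flowered: (411 − 342)² / 342 = 13.9211
χ² = 0.0117 + 1.2895 + 6.1871 + 13.9211 = 21.4094 ≈ 21.409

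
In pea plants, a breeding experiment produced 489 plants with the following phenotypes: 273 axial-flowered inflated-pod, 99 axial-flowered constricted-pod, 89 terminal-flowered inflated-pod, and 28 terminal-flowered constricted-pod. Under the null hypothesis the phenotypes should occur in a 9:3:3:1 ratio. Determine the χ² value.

The 9:3:3:1 ratio has 16 parts, so with N = 489 the expected counts are:
  axial-flowered inflated-pod: 489 × 9/16 = 275.0625
  axial-flowered constricted-pod: 489 × 3/16 = 91.6875
  terminal-flowered inflated-pod: 489 × 3/16 = 91.6875
  terminal-flowered constricted-pod: 489 × 1/16 = 30.5625
χ² = Σ (O − E)² / E
  axial-flowered inflated-pod: (273 − 275.0625)² / 275.0625 = 0.0155
  axial-flowered constricted-pod: (99 − 91.6875)² / 91.6875 = 0.5832
  terminal-flowered inflated-pod: (89 − 91.6875)² / 91.6875 = 0.0788
  terminal-flowered constricted-pod: (28 − 30.5625)² / 30.5625 = 0.2149
χ² = 0.0155 + 0.5832 + 0.0788 + 0.2149 = 0.8924 ≈ 0.892

0.892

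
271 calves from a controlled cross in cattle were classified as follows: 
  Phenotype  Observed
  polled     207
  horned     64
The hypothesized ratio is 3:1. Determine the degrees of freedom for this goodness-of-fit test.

A goodness-of-fit test with 2 phenotype classes has df = 2 − 1 = 1.

1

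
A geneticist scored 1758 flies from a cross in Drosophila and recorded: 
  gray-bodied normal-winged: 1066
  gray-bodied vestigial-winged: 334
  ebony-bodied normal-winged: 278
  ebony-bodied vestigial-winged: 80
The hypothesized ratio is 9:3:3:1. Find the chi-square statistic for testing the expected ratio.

Total ratio parts = 16. Expected numbers out of 1758:
  gray-bodied normal-winged: 1758 × 9/16 = 988.875
  gray-bodied vestigial-winged: 1758 × 3/16 = 329.625
  ebony-bodied normal-winged: 1758 × 3/16 = 329.625
  ebony-bodied vestigial-winged: 1758 × 1/16 = 109.875
χ² = Σ (O − E)² / E
  gray-bodied normal-winged: (1066 − 988.875)² / 988.875 = 6.0152
  gray-bodied vestigial-winged: (334 − 329.625)² / 329.625 = 0.0581
  ebony-bodied normal-winged: (278 − 329.625)² / 329.625 = 8.0854
  ebony-bodied vestigial-winged: (80 − 109.875)² / 109.875 = 8.1230
χ² = 6.0152 + 0.0581 + 8.0854 + 8.1230 = 22.2817 ≈ 22.282

22.282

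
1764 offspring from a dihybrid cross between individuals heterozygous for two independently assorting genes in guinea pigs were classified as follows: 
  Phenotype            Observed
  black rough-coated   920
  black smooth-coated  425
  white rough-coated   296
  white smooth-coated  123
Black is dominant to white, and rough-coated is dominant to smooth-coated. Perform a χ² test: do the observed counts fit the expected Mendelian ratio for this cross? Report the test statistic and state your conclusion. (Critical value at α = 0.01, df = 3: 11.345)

37.244; not consistent

A dihybrid F₂ with independent assortment and complete dominance at both loci gives a 9:3:3:1 phenotypic ratio.
Under the 9:3:3:1 hypothesis (Σ ratio = 16, N = 1764):
  black rough-coated: 1764 × 9/16 = 992.25
  black smooth-coated: 1764 × 3/16 = 330.75
  white rough-coated: 1764 × 3/16 = 330.75
  white smooth-coated: 1764 × 1/16 = 110.25
χ² = Σ (O − E)² / E
  black rough-coated: (920 − 992.25)² / 992.25 = 5.2608
  black smooth-coated: (425 − 330.75)² / 330.75 = 26.8573
  white rough-coated: (296 − 330.75)² / 330.75 = 3.6510
  white smooth-coated: (123 − 110.25)² / 110.25 = 1.4745
χ² = 5.2608 + 26.8573 + 3.6510 + 1.4745 = 37.2436 ≈ 37.244
Degrees of freedom = 4 − 1 = 3; critical value at α = 0.01 is 11.345.
Since 37.244 > 11.345, we reject the null hypothesis — the data do not fit the 9:3:3:1 ratio.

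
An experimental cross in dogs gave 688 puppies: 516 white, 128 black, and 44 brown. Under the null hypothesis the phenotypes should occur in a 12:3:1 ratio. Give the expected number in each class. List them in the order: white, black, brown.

516, 129, 43

Total ratio parts = 16. Expected numbers out of 688:
  white: 688 × 12/16 = 516
  black: 688 × 3/16 = 129
  brown: 688 × 1/16 = 43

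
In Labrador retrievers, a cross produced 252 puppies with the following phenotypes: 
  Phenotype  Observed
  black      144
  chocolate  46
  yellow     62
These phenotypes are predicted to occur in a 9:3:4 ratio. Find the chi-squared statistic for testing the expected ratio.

0.085

Under the 9:3:4 hypothesis (Σ ratio = 16, N = 252):
  black: 252 × 9/16 = 141.75
  chocolate: 252 × 3/16 = 47.25
  yellow: 252 × 4/16 = 63
χ² = Σ (O − E)² / E
  black: (144 − 141.75)² / 141.75 = 0.0357
  chocolate: (46 − 47.25)² / 47.25 = 0.0331
  yellow: (62 − 63)² / 63 = 0.0159
χ² = 0.0357 + 0.0331 + 0.0159 = 0.0847 ≈ 0.085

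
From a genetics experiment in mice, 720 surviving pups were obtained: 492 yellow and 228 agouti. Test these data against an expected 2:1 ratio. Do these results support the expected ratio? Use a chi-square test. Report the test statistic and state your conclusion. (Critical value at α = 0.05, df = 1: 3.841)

The 2:1 ratio has 3 parts, so with N = 720 the expected counts are:
  yellow: 720 × 2/3 = 480
  agouti: 720 × 1/3 = 240
χ² = Σ (O − E)² / E
  yellow: (492 − 480)² / 480 = 0.3000
  agouti: (228 − 240)² / 240 = 0.6000
χ² = 0.3000 + 0.6000 = 0.900
Degrees of freedom = 2 − 1 = 1; critical value at α = 0.05 is 3.841.
Since 0.900 < 3.841, we fail to reject the null hypothesis — the data are consistent with the 2:1 ratio.

0.900; consistent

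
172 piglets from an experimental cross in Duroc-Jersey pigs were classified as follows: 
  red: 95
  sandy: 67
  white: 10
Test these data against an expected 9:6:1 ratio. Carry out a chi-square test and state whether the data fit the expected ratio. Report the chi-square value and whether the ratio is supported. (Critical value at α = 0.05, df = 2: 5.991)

0.181; consistent

Expected counts for N = 172 under a 9:6:1 ratio (total parts = 16):
  red: 172 × 9/16 = 96.75
  sandy: 172 × 6/16 = 64.5
  white: 172 × 1/16 = 10.75
χ² = Σ (O − E)² / E
  red: (95 − 96.75)² / 96.75 = 0.0317
  sandy: (67 − 64.5)² / 64.5 = 0.0969
  white: (10 − 10.75)² / 10.75 = 0.0523
χ² = 0.0317 + 0.0969 + 0.0523 = 0.1809 ≈ 0.181
Degrees of freedom = 3 − 1 = 2; critical value at α = 0.05 is 5.991.
Since 0.181 < 5.991, we fail to reject the null hypothesis — the data are consistent with the 9:6:1 ratio.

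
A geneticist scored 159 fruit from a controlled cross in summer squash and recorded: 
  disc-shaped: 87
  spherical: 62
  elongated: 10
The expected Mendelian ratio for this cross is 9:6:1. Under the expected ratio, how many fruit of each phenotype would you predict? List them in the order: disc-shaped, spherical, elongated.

89.4375, 59.625, 9.9375

Total ratio parts = 16. Expected numbers out of 159:
  disc-shaped: 159 × 9/16 = 89.4375
  spherical: 159 × 6/16 = 59.625
  elongated: 159 × 1/16 = 9.9375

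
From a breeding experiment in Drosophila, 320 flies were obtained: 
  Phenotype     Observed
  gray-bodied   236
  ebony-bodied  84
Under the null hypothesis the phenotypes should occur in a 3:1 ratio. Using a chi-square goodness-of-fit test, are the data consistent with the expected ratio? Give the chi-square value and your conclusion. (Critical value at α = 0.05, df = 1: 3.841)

0.267; consistent

Expected counts for N = 320 under a 3:1 ratio (total parts = 4):
  gray-bodied: 320 × 3/4 = 240
  ebony-bodied: 320 × 1/4 = 80
χ² = Σ (O − E)² / E
  gray-bodied: (236 − 240)² / 240 = 0.0667
  ebony-bodied: (84 − 80)² / 80 = 0.2000
χ² = 0.0667 + 0.2000 = 0.2667 ≈ 0.267
Degrees of freedom = 2 − 1 = 1; critical value at α = 0.05 is 3.841.
Since 0.267 < 3.841, we fail to reject the null hypothesis — the data are consistent with the 3:1 ratio.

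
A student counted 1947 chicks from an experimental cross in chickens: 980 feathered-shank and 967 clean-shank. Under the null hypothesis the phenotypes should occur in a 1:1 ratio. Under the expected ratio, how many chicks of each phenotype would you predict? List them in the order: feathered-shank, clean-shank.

973.5, 973.5

Under the 1:1 hypothesis (Σ ratio = 2, N = 1947):
  feathered-shank: 1947 × 1/2 = 973.5
  clean-shank: 1947 × 1/2 = 973.5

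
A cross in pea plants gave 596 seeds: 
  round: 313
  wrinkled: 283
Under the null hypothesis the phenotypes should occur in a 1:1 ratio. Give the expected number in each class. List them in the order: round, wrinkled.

298, 298

The 1:1 ratio has 2 parts, so with N = 596 the expected counts are:
  round: 596 × 1/2 = 298
  wrinkled: 596 × 1/2 = 298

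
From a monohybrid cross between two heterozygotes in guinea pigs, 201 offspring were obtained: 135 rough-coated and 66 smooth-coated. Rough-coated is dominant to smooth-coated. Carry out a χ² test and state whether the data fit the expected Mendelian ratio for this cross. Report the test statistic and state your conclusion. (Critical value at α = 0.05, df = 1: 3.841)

For a monohybrid cross between heterozygotes with complete dominance, the expected phenotypic ratio is 3:1.
Total ratio parts = 4. Expected numbers out of 201:
  rough-coated: 201 × 3/4 = 150.75
  smooth-coated: 201 × 1/4 = 50.25
χ² = Σ (O − E)² / E
  rough-coated: (135 − 150.75)² / 150.75 = 1.6455
  smooth-coated: (66 − 50.25)² / 50.25 = 4.9366
χ² = 1.6455 + 4.9366 = 6.5821 ≈ 6.582
Degrees of freedom = 2 − 1 = 1; critical value at α = 0.05 is 3.841.
Since 6.582 > 3.841, we reject the null hypothesis — the data do not fit the 3:1 ratio.

6.582; not consistent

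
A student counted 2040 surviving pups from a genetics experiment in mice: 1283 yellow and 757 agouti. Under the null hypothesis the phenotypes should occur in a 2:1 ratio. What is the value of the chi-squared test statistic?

Under the 2:1 hypothesis (Σ ratio = 3, N = 2040):
  yellow: 2040 × 2/3 = 1360
  agouti: 2040 × 1/3 = 680
χ² = Σ (O − E)² / E
  yellow: (1283 − 1360)² / 1360 = 4.3596
  agouti: (757 − 680)² / 680 = 8.7191
χ² = 4.3596 + 8.7191 = 13.0787 ≈ 13.079

13.079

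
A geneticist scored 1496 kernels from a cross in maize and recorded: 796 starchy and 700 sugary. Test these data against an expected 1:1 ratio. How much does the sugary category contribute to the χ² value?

3.080

The 1:1 ratio has 2 parts, so with N = 1496 the expected counts are:
  starchy: 1496 × 1/2 = 748
  sugary: 1496 × 1/2 = 748
Contribution of sugary: (700 − 748)² / 748 = 3.0802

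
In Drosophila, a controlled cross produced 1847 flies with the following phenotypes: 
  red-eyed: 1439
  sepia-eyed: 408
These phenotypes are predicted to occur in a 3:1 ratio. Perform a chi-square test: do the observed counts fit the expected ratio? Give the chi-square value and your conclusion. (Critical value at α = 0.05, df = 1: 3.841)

8.342; not consistent

Under the 3:1 hypothesis (Σ ratio = 4, N = 1847):
  red-eyed: 1847 × 3/4 = 1385.25
  sepia-eyed: 1847 × 1/4 = 461.75
χ² = Σ (O − E)² / E
  red-eyed: (1439 − 1385.25)² / 1385.25 = 2.0856
  sepia-eyed: (408 − 461.75)² / 461.75 = 6.2568
χ² = 2.0856 + 6.2568 = 8.3424 ≈ 8.342
Degrees of freedom = 2 − 1 = 1; critical value at α = 0.05 is 3.841.
Since 8.342 > 3.841, we reject the null hypothesis — the data do not fit the 3:1 ratio.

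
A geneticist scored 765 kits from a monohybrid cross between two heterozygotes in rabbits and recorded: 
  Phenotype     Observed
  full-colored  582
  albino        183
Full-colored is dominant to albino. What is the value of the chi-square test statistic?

0.475

For a monohybrid cross between heterozygotes with complete dominance, the expected phenotypic ratio is 3:1.
Expected counts for N = 765 under a 3:1 ratio (total parts = 4):
  full-colored: 765 × 3/4 = 573.75
  albino: 765 × 1/4 = 191.25
χ² = Σ (O − E)² / E
  full-colored: (582 − 573.75)² / 573.75 = 0.1186
  albino: (183 − 191.25)² / 191.25 = 0.3559
χ² = 0.1186 + 0.3559 = 0.4745 ≈ 0.475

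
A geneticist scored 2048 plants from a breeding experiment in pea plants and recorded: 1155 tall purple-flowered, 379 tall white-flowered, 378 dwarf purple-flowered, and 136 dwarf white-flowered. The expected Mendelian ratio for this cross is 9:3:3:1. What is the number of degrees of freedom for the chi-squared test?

A goodness-of-fit test with 4 phenotype classes has df = 4 − 1 = 3.

3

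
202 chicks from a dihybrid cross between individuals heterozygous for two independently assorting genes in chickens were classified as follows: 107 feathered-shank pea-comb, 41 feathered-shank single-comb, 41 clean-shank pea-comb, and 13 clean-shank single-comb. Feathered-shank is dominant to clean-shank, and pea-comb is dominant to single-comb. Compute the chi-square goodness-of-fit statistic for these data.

A dihybrid F₂ with independent assortment and complete dominance at both loci gives a 9:3:3:1 phenotypic ratio.
The 9:3:3:1 ratio has 16 parts, so with N = 202 the expected counts are:
  feathered-shank pea-comb: 202 × 9/16 = 113.625
  feathered-shank single-comb: 202 × 3/16 = 37.875
  clean-shank pea-comb: 202 × 3/16 = 37.875
  clean-shank single-comb: 202 × 1/16 = 12.625
χ² = Σ (O − E)² / E
  feathered-shank pea-comb: (107 − 113.625)² / 113.625 = 0.3863
  feathered-shank single-comb: (41 − 37.875)² / 37.875 = 0.2578
  clean-shank pea-comb: (41 − 37.875)² / 37.875 = 0.2578
  clean-shank single-comb: (13 − 12.625)² / 12.625 = 0.0111
χ² = 0.3863 + 0.2578 + 0.2578 + 0.0111 = 0.913

0.913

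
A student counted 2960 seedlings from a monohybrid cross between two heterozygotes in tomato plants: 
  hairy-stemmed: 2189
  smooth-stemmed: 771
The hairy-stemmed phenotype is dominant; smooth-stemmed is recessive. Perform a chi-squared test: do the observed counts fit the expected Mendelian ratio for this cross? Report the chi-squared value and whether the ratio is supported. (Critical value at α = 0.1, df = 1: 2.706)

1.732; consistent

For a monohybrid cross between heterozygotes with complete dominance, the expected phenotypic ratio is 3:1.
Total ratio parts = 4. Expected numbers out of 2960:
  hairy-stemmed: 2960 × 3/4 = 2220
  smooth-stemmed: 2960 × 1/4 = 740
χ² = Σ (O − E)² / E
  hairy-stemmed: (2189 − 2220)² / 2220 = 0.4329
  smooth-stemmed: (771 − 740)² / 740 = 1.2986
χ² = 0.4329 + 1.2986 = 1.7315 ≈ 1.732
Degrees of freedom = 2 − 1 = 1; critical value at α = 0.1 is 2.706.
Since 1.732 < 2.706, we fail to reject the null hypothesis — the data are consistent with the 3:1 ratio.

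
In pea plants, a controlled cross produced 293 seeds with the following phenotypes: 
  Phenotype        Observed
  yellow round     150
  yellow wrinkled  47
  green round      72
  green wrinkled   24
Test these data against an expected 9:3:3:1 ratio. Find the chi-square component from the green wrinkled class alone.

1.766

The 9:3:3:1 ratio has 16 parts, so with N = 293 the expected counts are:
  yellow round: 293 × 9/16 = 164.8125
  yellow wrinkled: 293 × 3/16 = 54.9375
  green round: 293 × 3/16 = 54.9375
  green wrinkled: 293 × 1/16 = 18.3125
Contribution of green wrinkled: (24 − 18.3125)² / 18.3125 = 1.7664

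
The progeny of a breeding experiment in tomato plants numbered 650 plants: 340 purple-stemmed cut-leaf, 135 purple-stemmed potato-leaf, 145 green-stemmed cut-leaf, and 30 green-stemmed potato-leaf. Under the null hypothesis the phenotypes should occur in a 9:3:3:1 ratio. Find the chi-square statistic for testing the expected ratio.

10.376

Under the 9:3:3:1 hypothesis (Σ ratio = 16, N = 650):
  purple-stemmed cut-leaf: 650 × 9/16 = 365.625
  purple-stemmed potato-leaf: 650 × 3/16 = 121.875
  green-stemmed cut-leaf: 650 × 3/16 = 121.875
  green-stemmed potato-leaf: 650 × 1/16 = 40.625
χ² = Σ (O − E)² / E
  purple-stemmed cut-leaf: (340 − 365.625)² / 365.625 = 1.7959
  purple-stemmed potato-leaf: (135 − 121.875)² / 121.875 = 1.4135
  green-stemmed cut-leaf: (145 − 121.875)² / 121.875 = 4.3878
  green-stemmed potato-leaf: (30 − 40.625)² / 40.625 = 2.7788
χ² = 1.7959 + 1.4135 + 4.3878 + 2.7788 = 10.376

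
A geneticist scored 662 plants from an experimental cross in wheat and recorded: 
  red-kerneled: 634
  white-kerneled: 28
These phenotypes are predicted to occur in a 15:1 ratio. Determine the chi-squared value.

The 15:1 ratio has 16 parts, so with N = 662 the expected counts are:
  red-kerneled: 662 × 15/16 = 620.625
  white-kerneled: 662 × 1/16 = 41.375
χ² = Σ (O − E)² / E
  red-kerneled: (634 − 620.625)² / 620.625 = 0.2882
  white-kerneled: (28 − 41.375)² / 41.375 = 4.3236
χ² = 0.2882 + 4.3236 = 4.6118 ≈ 4.612

4.612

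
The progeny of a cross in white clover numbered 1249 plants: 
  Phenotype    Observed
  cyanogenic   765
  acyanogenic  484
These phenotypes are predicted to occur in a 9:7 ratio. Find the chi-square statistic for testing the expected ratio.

The 9:7 ratio has 16 parts, so with N = 1249 the expected counts are:
  cyanogenic: 1249 × 9/16 = 702.5625
  acyanogenic: 1249 × 7/16 = 546.4375
χ² = Σ (O − E)² / E
  cyanogenic: (765 − 702.5625)² / 702.5625 = 5.5489
  acyanogenic: (484 − 546.4375)² / 546.4375 = 7.1343
χ² = 5.5489 + 7.1343 = 12.6832 ≈ 12.683

12.683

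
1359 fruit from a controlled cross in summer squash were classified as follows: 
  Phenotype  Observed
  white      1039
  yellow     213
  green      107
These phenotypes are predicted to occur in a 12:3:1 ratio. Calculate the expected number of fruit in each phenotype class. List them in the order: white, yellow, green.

1019.25, 254.8125, 84.9375

Total ratio parts = 16. Expected numbers out of 1359:
  white: 1359 × 12/16 = 1019.25
  yellow: 1359 × 3/16 = 254.8125
  green: 1359 × 1/16 = 84.9375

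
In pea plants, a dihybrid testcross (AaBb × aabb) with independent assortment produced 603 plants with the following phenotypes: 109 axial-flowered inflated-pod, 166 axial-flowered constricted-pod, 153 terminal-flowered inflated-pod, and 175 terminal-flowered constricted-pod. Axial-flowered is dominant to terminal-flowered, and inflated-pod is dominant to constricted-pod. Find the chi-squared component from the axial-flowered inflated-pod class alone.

11.563

A dihybrid testcross with independent assortment gives a 1:1:1:1 ratio.
Total ratio parts = 4. Expected numbers out of 603:
  axial-flowered inflated-pod: 603 × 1/4 = 150.75
  axial-flowered constricted-pod: 603 × 1/4 = 150.75
  terminal-flowered inflated-pod: 603 × 1/4 = 150.75
  terminal-flowered constricted-pod: 603 × 1/4 = 150.75
Contribution of axial-flowered inflated-pod: (109 − 150.75)² / 150.75 = 11.5626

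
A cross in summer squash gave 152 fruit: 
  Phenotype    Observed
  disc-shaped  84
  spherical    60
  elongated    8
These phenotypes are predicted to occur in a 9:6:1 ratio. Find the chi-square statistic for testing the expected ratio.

Under the 9:6:1 hypothesis (Σ ratio = 16, N = 152):
  disc-shaped: 152 × 9/16 = 85.5
  spherical: 152 × 6/16 = 57
  elongated: 152 × 1/16 = 9.5
χ² = Σ (O − E)² / E
  disc-shaped: (84 − 85.5)² / 85.5 = 0.0263
  spherical: (60 − 57)² / 57 = 0.1579
  elongated: (8 − 9.5)² / 9.5 = 0.2368
χ² = 0.0263 + 0.1579 + 0.2368 = 0.421

0.421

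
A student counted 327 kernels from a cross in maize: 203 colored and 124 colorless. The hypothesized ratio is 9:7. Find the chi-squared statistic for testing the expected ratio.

4.516

Under the 9:7 hypothesis (Σ ratio = 16, N = 327):
  colored: 327 × 9/16 = 183.9375
  colorless: 327 × 7/16 = 143.0625
χ² = Σ (O − E)² / E
  colored: (203 − 183.9375)² / 183.9375 = 1.9756
  colorless: (124 − 143.0625)² / 143.0625 = 2.5400
χ² = 1.9756 + 2.5400 = 4.5156 ≈ 4.516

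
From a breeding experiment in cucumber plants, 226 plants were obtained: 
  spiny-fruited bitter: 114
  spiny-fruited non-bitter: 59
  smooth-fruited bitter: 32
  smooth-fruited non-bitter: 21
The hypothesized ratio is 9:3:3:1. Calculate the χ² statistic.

Under the 9:3:3:1 hypothesis (Σ ratio = 16, N = 226):
  spiny-fruited bitter: 226 × 9/16 = 127.125
  spiny-fruited non-bitter: 226 × 3/16 = 42.375
  smooth-fruited bitter: 226 × 3/16 = 42.375
  smooth-fruited non-bitter: 226 × 1/16 = 14.125
χ² = Σ (O − E)² / E
  spiny-fruited bitter: (114 − 127.125)² / 127.125 = 1.3551
  spiny-fruited non-bitter: (59 − 42.375)² / 42.375 = 6.5225
  smooth-fruited bitter: (32 − 42.375)² / 42.375 = 2.5402
  smooth-fruited non-bitter: (21 − 14.125)² / 14.125 = 3.3462
χ² = 1.3551 + 6.5225 + 2.5402 + 3.3462 = 13.764

13.764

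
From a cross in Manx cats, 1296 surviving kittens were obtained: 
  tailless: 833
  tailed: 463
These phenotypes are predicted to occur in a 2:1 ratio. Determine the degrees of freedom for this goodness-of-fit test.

A goodness-of-fit test with 2 phenotype classes has df = 2 − 1 = 1.

1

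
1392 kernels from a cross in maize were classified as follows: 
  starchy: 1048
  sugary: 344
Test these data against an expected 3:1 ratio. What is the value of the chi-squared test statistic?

0.061

The 3:1 ratio has 4 parts, so with N = 1392 the expected counts are:
  starchy: 1392 × 3/4 = 1044
  sugary: 1392 × 1/4 = 348
χ² = Σ (O − E)² / E
  starchy: (1048 − 1044)² / 1044 = 0.0153
  sugary: (344 − 348)² / 348 = 0.0460
χ² = 0.0153 + 0.0460 = 0.0613 ≈ 0.061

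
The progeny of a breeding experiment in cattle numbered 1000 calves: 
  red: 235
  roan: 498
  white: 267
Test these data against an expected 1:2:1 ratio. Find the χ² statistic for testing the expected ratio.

The 1:2:1 ratio has 4 parts, so with N = 1000 the expected counts are:
  red: 1000 × 1/4 = 250
  roan: 1000 × 2/4 = 500
  white: 1000 × 1/4 = 250
χ² = Σ (O − E)² / E
  red: (235 − 250)² / 250 = 0.9000
  roan: (498 − 500)² / 500 = 0.0080
  white: (267 − 250)² / 250 = 1.1560
χ² = 0.9000 + 0.0080 + 1.1560 = 2.064

2.064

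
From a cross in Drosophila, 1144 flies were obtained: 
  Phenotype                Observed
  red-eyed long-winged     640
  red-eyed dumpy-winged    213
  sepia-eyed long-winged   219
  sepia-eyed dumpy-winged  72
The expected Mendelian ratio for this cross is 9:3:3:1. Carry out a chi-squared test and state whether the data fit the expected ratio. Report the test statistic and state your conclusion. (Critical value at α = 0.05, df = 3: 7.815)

0.127; consistent

Expected counts for N = 1144 under a 9:3:3:1 ratio (total parts = 16):
  red-eyed long-winged: 1144 × 9/16 = 643.5
  red-eyed dumpy-winged: 1144 × 3/16 = 214.5
  sepia-eyed long-winged: 1144 × 3/16 = 214.5
  sepia-eyed dumpy-winged: 1144 × 1/16 = 71.5
χ² = Σ (O − E)² / E
  red-eyed long-winged: (640 − 643.5)² / 643.5 = 0.0190
  red-eyed dumpy-winged: (213 − 214.5)² / 214.5 = 0.0105
  sepia-eyed long-winged: (219 − 214.5)² / 214.5 = 0.0944
  sepia-eyed dumpy-winged: (72 − 71.5)² / 71.5 = 0.0035
χ² = 0.0190 + 0.0105 + 0.0944 + 0.0035 = 0.1274 ≈ 0.127
Degrees of freedom = 4 − 1 = 3; critical value at α = 0.05 is 7.815.
Since 0.127 < 7.815, we fail to reject the null hypothesis — the data are consistent with the 9:3:3:1 ratio.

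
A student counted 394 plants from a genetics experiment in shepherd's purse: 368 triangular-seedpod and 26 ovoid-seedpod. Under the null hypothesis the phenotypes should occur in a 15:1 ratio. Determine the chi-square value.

0.082

Total ratio parts = 16. Expected numbers out of 394:
  triangular-seedpod: 394 × 15/16 = 369.375
  ovoid-seedpod: 394 × 1/16 = 24.625
χ² = Σ (O − E)² / E
  triangular-seedpod: (368 − 369.375)² / 369.375 = 0.0051
  ovoid-seedpod: (26 − 24.625)² / 24.625 = 0.0768
χ² = 0.0051 + 0.0768 = 0.0819 ≈ 0.082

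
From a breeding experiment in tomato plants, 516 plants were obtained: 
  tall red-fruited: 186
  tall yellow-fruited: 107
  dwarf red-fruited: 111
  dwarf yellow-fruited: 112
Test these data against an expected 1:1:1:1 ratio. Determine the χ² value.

33.690

Under the 1:1:1:1 hypothesis (Σ ratio = 4, N = 516):
  tall red-fruited: 516 × 1/4 = 129
  tall yellow-fruited: 516 × 1/4 = 129
  dwarf red-fruited: 516 × 1/4 = 129
  dwarf yellow-fruited: 516 × 1/4 = 129
χ² = Σ (O − E)² / E
  tall red-fruited: (186 − 129)² / 129 = 25.1860
  tall yellow-fruited: (107 − 129)² / 129 = 3.7519
  dwarf red-fruited: (111 − 129)² / 129 = 2.5116
  dwarf yellow-fruited: (112 − 129)² / 129 = 2.2403
χ² = 25.1860 + 3.7519 + 2.5116 + 2.2403 = 33.6898 ≈ 33.690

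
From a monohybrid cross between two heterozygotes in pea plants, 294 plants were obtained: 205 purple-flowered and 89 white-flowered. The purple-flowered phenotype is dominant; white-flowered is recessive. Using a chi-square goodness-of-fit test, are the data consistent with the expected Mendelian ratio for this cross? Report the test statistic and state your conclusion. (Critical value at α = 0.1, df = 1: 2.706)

For a monohybrid cross between heterozygotes with complete dominance, the expected phenotypic ratio is 3:1.
Total ratio parts = 4. Expected numbers out of 294:
  purple-flowered: 294 × 3/4 = 220.5
  white-flowered: 294 × 1/4 = 73.5
χ² = Σ (O − E)² / E
  purple-flowered: (205 − 220.5)² / 220.5 = 1.0896
  white-flowered: (89 − 73.5)² / 73.5 = 3.2687
χ² = 1.0896 + 3.2687 = 4.3583 ≈ 4.358
Degrees of freedom = 2 − 1 = 1; critical value at α = 0.1 is 2.706.
Since 4.358 > 2.706, we reject the null hypothesis — the data do not fit the 3:1 ratio.

4.358; not consistent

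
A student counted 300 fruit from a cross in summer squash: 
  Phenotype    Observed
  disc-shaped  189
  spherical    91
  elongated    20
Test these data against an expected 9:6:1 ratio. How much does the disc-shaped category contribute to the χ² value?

Under the 9:6:1 hypothesis (Σ ratio = 16, N = 300):
  disc-shaped: 300 × 9/16 = 168.75
  spherical: 300 × 6/16 = 112.5
  elongated: 300 × 1/16 = 18.75
Contribution of disc-shaped: (189 − 168.75)² / 168.75 = 2.4300

2.430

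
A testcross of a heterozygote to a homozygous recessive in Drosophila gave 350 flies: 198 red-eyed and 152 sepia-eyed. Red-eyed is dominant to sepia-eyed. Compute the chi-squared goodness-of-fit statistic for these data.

A testcross of a heterozygote (Aa × aa) gives a 1:1 phenotypic ratio.
Under the 1:1 hypothesis (Σ ratio = 2, N = 350):
  red-eyed: 350 × 1/2 = 175
  sepia-eyed: 350 × 1/2 = 175
χ² = Σ (O − E)² / E
  red-eyed: (198 − 175)² / 175 = 3.0229
  sepia-eyed: (152 − 175)² / 175 = 3.0229
χ² = 3.0229 + 3.0229 = 6.0458 ≈ 6.046

6.046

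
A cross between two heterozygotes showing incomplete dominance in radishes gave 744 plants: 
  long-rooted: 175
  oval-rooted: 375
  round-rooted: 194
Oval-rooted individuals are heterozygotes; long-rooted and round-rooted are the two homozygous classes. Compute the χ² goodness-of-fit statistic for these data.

With incomplete dominance, a heterozygote × heterozygote cross gives a 1:2:1 phenotypic ratio.
The 1:2:1 ratio has 4 parts, so with N = 744 the expected counts are:
  long-rooted: 744 × 1/4 = 186
  oval-rooted: 744 × 2/4 = 372
  round-rooted: 744 × 1/4 = 186
χ² = Σ (O − E)² / E
  long-rooted: (175 − 186)² / 186 = 0.6505
  oval-rooted: (375 − 372)² / 372 = 0.0242
  round-rooted: (194 − 186)² / 186 = 0.3441
χ² = 0.6505 + 0.0242 + 0.3441 = 1.0188 ≈ 1.019

1.019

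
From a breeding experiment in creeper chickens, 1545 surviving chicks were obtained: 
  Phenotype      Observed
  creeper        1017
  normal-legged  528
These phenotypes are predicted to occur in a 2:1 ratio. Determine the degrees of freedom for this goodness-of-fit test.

1

A goodness-of-fit test with 2 phenotype classes has df = 2 − 1 = 1.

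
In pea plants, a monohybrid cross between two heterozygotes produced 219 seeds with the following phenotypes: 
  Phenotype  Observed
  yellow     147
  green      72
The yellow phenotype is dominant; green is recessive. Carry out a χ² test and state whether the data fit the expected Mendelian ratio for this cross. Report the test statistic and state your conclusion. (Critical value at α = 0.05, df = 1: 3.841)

7.247; not consistent

For a monohybrid cross between heterozygotes with complete dominance, the expected phenotypic ratio is 3:1.
Expected counts for N = 219 under a 3:1 ratio (total parts = 4):
  yellow: 219 × 3/4 = 164.25
  green: 219 × 1/4 = 54.75
χ² = Σ (O − E)² / E
  yellow: (147 − 164.25)² / 164.25 = 1.8116
  green: (72 − 54.75)² / 54.75 = 5.4349
χ² = 1.8116 + 5.4349 = 7.2465 ≈ 7.247
Degrees of freedom = 2 − 1 = 1; critical value at α = 0.05 is 3.841.
Since 7.247 > 3.841, we reject the null hypothesis — the data do not fit the 3:1 ratio.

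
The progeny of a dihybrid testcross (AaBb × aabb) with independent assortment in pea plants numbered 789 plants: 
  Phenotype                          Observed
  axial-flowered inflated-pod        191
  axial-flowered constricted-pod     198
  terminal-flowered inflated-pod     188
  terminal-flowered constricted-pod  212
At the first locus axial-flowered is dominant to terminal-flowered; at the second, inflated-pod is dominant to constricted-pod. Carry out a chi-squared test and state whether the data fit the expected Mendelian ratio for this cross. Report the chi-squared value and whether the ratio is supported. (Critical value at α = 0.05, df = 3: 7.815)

A dihybrid testcross with independent assortment gives a 1:1:1:1 ratio.
The 1:1:1:1 ratio has 4 parts, so with N = 789 the expected counts are:
  axial-flowered inflated-pod: 789 × 1/4 = 197.25
  axial-flowered constricted-pod: 789 × 1/4 = 197.25
  terminal-flowered inflated-pod: 789 × 1/4 = 197.25
  terminal-flowered constricted-pod: 789 × 1/4 = 197.25
χ² = Σ (O − E)² / E
  axial-flowered inflated-pod: (191 − 197.25)² / 197.25 = 0.1980
  axial-flowered constricted-pod: (198 − 197.25)² / 197.25 = 0.0029
  terminal-flowered inflated-pod: (188 − 197.25)² / 197.25 = 0.4338
  terminal-flowered constricted-pod: (212 − 197.25)² / 197.25 = 1.1030
χ² = 0.1980 + 0.0029 + 0.4338 + 1.1030 = 1.7377 ≈ 1.738
Degrees of freedom = 4 − 1 = 3; critical value at α = 0.05 is 7.815.
Since 1.738 < 7.815, we fail to reject the null hypothesis — the data are consistent with the 1:1:1:1 ratio.

1.738; consistent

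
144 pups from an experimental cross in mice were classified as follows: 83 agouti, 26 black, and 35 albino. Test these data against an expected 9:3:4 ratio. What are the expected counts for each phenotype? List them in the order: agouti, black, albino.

Under the 9:3:4 hypothesis (Σ ratio = 16, N = 144):
  agouti: 144 × 9/16 = 81
  black: 144 × 3/16 = 27
  albino: 144 × 4/16 = 36

81, 27, 36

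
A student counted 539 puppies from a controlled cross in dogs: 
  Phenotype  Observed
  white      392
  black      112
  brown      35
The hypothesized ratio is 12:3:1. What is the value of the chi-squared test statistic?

The 12:3:1 ratio has 16 parts, so with N = 539 the expected counts are:
  white: 539 × 12/16 = 404.25
  black: 539 × 3/16 = 101.0625
  brown: 539 × 1/16 = 33.6875
χ² = Σ (O − E)² / E
  white: (392 − 404.25)² / 404.25 = 0.3712
  black: (112 − 101.0625)² / 101.0625 = 1.1837
  brown: (35 − 33.6875)² / 33.6875 = 0.0511
χ² = 0.3712 + 1.1837 + 0.0511 = 1.606

1.606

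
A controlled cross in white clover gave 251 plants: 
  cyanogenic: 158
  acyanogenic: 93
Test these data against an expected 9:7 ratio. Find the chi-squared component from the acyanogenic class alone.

2.574

Under the 9:7 hypothesis (Σ ratio = 16, N = 251):
  cyanogenic: 251 × 9/16 = 141.1875
  acyanogenic: 251 × 7/16 = 109.8125
Contribution of acyanogenic: (93 − 109.8125)² / 109.8125 = 2.5740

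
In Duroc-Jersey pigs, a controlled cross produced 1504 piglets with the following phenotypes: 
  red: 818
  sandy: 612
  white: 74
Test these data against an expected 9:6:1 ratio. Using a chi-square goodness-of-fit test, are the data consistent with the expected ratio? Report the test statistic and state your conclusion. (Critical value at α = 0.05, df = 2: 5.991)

9.267; not consistent

Under the 9:6:1 hypothesis (Σ ratio = 16, N = 1504):
  red: 1504 × 9/16 = 846
  sandy: 1504 × 6/16 = 564
  white: 1504 × 1/16 = 94
χ² = Σ (O − E)² / E
  red: (818 − 846)² / 846 = 0.9267
  sandy: (612 − 564)² / 564 = 4.0851
  white: (74 − 94)² / 94 = 4.2553
χ² = 0.9267 + 4.0851 + 4.2553 = 9.2671 ≈ 9.267
Degrees of freedom = 3 − 1 = 2; critical value at α = 0.05 is 5.991.
Since 9.267 > 5.991, we reject the null hypothesis — the data do not fit the 9:6:1 ratio.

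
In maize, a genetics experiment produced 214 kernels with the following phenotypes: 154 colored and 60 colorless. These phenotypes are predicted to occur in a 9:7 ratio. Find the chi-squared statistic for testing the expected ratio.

21.469

Expected counts for N = 214 under a 9:7 ratio (total parts = 16):
  colored: 214 × 9/16 = 120.375
  colorless: 214 × 7/16 = 93.625
χ² = Σ (O − E)² / E
  colored: (154 − 120.375)² / 120.375 = 9.3927
  colorless: (60 − 93.625)² / 93.625 = 12.0763
χ² = 9.3927 + 12.0763 = 21.469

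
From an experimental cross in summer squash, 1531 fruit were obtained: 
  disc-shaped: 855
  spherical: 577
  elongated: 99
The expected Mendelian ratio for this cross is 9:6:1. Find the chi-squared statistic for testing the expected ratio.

0.174

Under the 9:6:1 hypothesis (Σ ratio = 16, N = 1531):
  disc-shaped: 1531 × 9/16 = 861.1875
  spherical: 1531 × 6/16 = 574.125
  elongated: 1531 × 1/16 = 95.6875
χ² = Σ (O − E)² / E
  disc-shaped: (855 − 861.1875)² / 861.1875 = 0.0445
  spherical: (577 − 574.125)² / 574.125 = 0.0144
  elongated: (99 − 95.6875)² / 95.6875 = 0.1147
χ² = 0.0445 + 0.0144 + 0.1147 = 0.1736 ≈ 0.174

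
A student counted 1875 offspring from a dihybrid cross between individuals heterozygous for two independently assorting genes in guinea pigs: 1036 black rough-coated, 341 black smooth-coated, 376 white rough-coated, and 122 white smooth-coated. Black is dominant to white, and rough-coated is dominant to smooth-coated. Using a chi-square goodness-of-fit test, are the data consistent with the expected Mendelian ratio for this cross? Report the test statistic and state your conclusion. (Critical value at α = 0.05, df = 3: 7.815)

2.545; consistent

A dihybrid F₂ with independent assortment and complete dominance at both loci gives a 9:3:3:1 phenotypic ratio.
Under the 9:3:3:1 hypothesis (Σ ratio = 16, N = 1875):
  black rough-coated: 1875 × 9/16 = 1054.6875
  black smooth-coated: 1875 × 3/16 = 351.5625
  white rough-coated: 1875 × 3/16 = 351.5625
  white smooth-coated: 1875 × 1/16 = 117.1875
χ² = Σ (O − E)² / E
  black rough-coated: (1036 − 1054.6875)² / 1054.6875 = 0.3311
  black smooth-coated: (341 − 351.5625)² / 351.5625 = 0.3173
  white rough-coated: (376 − 351.5625)² / 351.5625 = 1.6987
  white smooth-coated: (122 − 117.1875)² / 117.1875 = 0.1976
χ² = 0.3311 + 0.3173 + 1.6987 + 0.1976 = 2.5447 ≈ 2.545
Degrees of freedom = 4 − 1 = 3; critical value at α = 0.05 is 7.815.
Since 2.545 < 7.815, we fail to reject the null hypothesis — the data are consistent with the 9:3:3:1 ratio.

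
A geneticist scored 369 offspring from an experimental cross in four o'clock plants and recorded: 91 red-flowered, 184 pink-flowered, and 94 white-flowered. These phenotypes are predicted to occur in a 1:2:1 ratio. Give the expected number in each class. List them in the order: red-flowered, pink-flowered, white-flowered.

Expected counts for N = 369 under a 1:2:1 ratio (total parts = 4):
  red-flowered: 369 × 1/4 = 92.25
  pink-flowered: 369 × 2/4 = 184.5
  white-flowered: 369 × 1/4 = 92.25

92.25, 184.5, 92.25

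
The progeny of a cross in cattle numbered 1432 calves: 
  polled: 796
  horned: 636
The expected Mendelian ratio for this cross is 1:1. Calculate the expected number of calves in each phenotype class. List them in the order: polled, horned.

Total ratio parts = 2. Expected numbers out of 1432:
  polled: 1432 × 1/2 = 716
  horned: 1432 × 1/2 = 716

716, 716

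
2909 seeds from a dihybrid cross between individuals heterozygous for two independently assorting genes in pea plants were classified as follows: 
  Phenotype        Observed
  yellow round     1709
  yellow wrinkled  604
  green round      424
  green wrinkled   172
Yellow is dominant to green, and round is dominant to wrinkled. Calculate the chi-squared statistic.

A dihybrid F₂ with independent assortment and complete dominance at both loci gives a 9:3:3:1 phenotypic ratio.
Expected counts for N = 2909 under a 9:3:3:1 ratio (total parts = 16):
  yellow round: 2909 × 9/16 = 1636.3125
  yellow wrinkled: 2909 × 3/16 = 545.4375
  green round: 2909 × 3/16 = 545.4375
  green wrinkled: 2909 × 1/16 = 181.8125
χ² = Σ (O − E)² / E
  yellow round: (1709 − 1636.3125)² / 1636.3125 = 3.2289
  yellow wrinkled: (604 − 545.4375)² / 545.4375 = 6.2877
  green round: (424 − 545.4375)² / 545.4375 = 27.0371
  green wrinkled: (172 − 181.8125)² / 181.8125 = 0.5296
χ² = 3.2289 + 6.2877 + 27.0371 + 0.5296 = 37.0833 ≈ 37.083

37.083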